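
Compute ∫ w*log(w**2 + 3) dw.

w**2*log(w**2 + 3)/2 - w**2/2 + 3*log(w**2 + 3)/2 + C

Let u = w**2 + 3, so du = (2*w) dw.
The integral becomes (1/2)·∫ log(u) du; integrate by parts with u′=log(u), dv′=du.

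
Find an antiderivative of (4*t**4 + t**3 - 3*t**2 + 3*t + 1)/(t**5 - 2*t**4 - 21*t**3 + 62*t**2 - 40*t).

Factor the denominator: t*(t - 4)*(t - 2)*(t - 1)*(t + 5).
Partial-fraction decomposition: 127/(105*(t + 5)) + 1/(3*(t - 1)) - 67/(28*(t - 2)) + 39/(8*(t - 4)) - 1/(40*t).
Integrate each term: A/(t−a) contributes A·log|t−a|.

-log(t)/40 + 39*log(t - 4)/8 - 67*log(t - 2)/28 + log(t - 1)/3 + 127*log(t + 5)/105 + C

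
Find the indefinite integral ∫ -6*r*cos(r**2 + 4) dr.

Let u = r**2 + 4, so du = (2*r) dr.
Rewriting, the integral becomes -3·∫ cos(u) du = -3·sin(u).
Substituting back, u = r**2 + 4.

-3*sin(r**2 + 4) + C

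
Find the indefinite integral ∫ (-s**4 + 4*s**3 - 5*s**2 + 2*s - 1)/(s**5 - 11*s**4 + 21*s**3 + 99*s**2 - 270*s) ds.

log(s)/270 - 601*log(s - 6)/162 + 241*log(s - 5)/80 - 13*log(s - 3)/108 - 241*log(s + 3)/1296 + C

Factor the denominator: s*(s - 6)*(s - 5)*(s - 3)*(s + 3).
Partial-fraction decomposition: -241/(1296*(s + 3)) - 13/(108*(s - 3)) + 241/(80*(s - 5)) - 601/(162*(s - 6)) + 1/(270*s).
Integrate each term: A/(s−a) contributes A·log|s−a|.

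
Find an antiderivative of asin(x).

x*asin(x) + sqrt(-x**2 + 1) + C

Use integration by parts with u = arcsin(x), dv = dx.
Then du = 1/sqrt(-x**2 + 1) dx.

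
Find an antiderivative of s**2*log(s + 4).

s**3*log(s + 4)/3 - s**3/9 + 2*s**2/3 - 16*s/3 + 64*log(s + 4)/3 + C

Use integration by parts with u = log(s + 4), dv = s**2 ds.
Then du = 1/(s + 4) ds and v = s**3/3.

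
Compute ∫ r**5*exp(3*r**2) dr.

Let u = r², du = 2r dr; rewrite as (1/2)∫ u^2·exp(3u) du.
Now integrate by parts 2 times.

(9*r**4 - 6*r**2 + 2)*exp(3*r**2)/54 + C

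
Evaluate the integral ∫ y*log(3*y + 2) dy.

Use integration by parts with u = log(3*y + 2), dv = y dy.
Then du = 3/(3*y + 2) dy and v = y**2/2.

y**2*log(3*y + 2)/2 - y**2/4 + y/3 - 2*log(3*y + 2)/9 + C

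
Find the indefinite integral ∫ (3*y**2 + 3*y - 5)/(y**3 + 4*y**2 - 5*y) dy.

log(y) + log(y - 1)/6 + 11*log(y + 5)/6 + C

Factor the denominator: y*(y - 1)*(y + 5).
Partial-fraction decomposition: 11/(6*(y + 5)) + 1/(6*(y - 1)) + 1/y.
Integrate each term: A/(y−a) contributes A·log|y−a|.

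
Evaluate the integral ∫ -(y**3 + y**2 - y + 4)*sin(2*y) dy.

Use integration by parts with u = y**3 + y**2 - y + 4, dv = -sin(2*y) dy, so v = cos(2*y)/2.
Apply parts 3 times (tabular method): alternate signs, differentiate u down to 0, integrate dv up.

y**3*cos(2*y)/2 - 3*y**2*sin(2*y)/4 + y**2*cos(2*y)/2 - y*sin(2*y)/2 - 5*y*cos(2*y)/4 + 5*sin(2*y)/8 + 7*cos(2*y)/4 + C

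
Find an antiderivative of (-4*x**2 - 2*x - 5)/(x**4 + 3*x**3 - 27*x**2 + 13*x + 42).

Factor the denominator: (x - 3)*(x - 2)*(x + 1)*(x + 7).
Partial-fraction decomposition: 187/(540*(x + 7)) - 7/(72*(x + 1)) + 25/(27*(x - 2)) - 47/(40*(x - 3)).
Integrate each term: A/(x−a) contributes A·log|x−a|.

-47*log(x - 3)/40 + 25*log(x - 2)/27 - 7*log(x + 1)/72 + 187*log(x + 7)/540 + C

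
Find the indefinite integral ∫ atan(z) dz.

Use integration by parts with u = arctan(z), dv = dz.
Then du = 1/(z**2 + 1) dz.

z*atan(z) - log(z**2 + 1)/2 + C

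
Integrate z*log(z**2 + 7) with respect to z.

z**2*log(z**2 + 7)/2 - z**2/2 + 7*log(z**2 + 7)/2 + C

Let u = z**2 + 7, so du = (2*z) dz.
The integral becomes (1/2)·∫ log(u) du; integrate by parts with u′=log(u), dv′=du.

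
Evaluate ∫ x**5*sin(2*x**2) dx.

-x**4*cos(2*x**2)/4 + x**2*sin(2*x**2)/4 + cos(2*x**2)/8 + C

Let u = x², du = 2x dx; rewrite as (1/2)∫ u^2·sin(2u) du.
Now integrate by parts 2 times.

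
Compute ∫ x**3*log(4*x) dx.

Use integration by parts with u = log(4*x), dv = x**3 dx.
Then du = 1/x dx and v = x**4/4.

x**4*(log(x) + 2*log(2))/4 - x**4/16 + C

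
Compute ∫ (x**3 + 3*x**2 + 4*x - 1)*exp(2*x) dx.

Use integration by parts with u = x**3 + 3*x**2 + 4*x - 1, dv = exp(2*x) dx, so v = exp(2*x)/2.
Apply parts 3 times (tabular method): alternate signs, differentiate u down to 0, integrate dv up.

(4*x**3 + 6*x**2 + 10*x - 9)*exp(2*x)/8 + C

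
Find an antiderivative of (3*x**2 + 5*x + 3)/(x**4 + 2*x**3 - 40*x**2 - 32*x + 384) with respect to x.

521*log(x - 4)/3200 + 31*log(x + 4)/128 - 81*log(x + 6)/200 - 71/(80*x - 320) + C

Factor the denominator: (x - 4)**2*(x + 4)*(x + 6).
Partial-fraction decomposition: -81/(200*(x + 6)) + 31/(128*(x + 4)) + 521/(3200*(x - 4)) + 71/(80*(x - 4)**2).
Integrate each term; A/(x−a) gives A·log|x−a|; A/(x−a)² gives −A/(x−a).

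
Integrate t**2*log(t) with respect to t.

t**3*log(t)/3 - t**3/9 + C

Use integration by parts with u = log(t), dv = t**2 dt.
Then du = 1/t dt and v = t**3/3.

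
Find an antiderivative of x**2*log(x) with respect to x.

x**3*log(x)/3 - x**3/9 + C

Use integration by parts with u = log(x), dv = x**2 dx.
Then du = 1/x dx and v = x**3/3.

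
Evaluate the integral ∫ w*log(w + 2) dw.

w**2*log(w + 2)/2 - w**2/4 + w - 2*log(w + 2) + C

Use integration by parts with u = log(w + 2), dv = w dw.
Then du = 1/(w + 2) dw and v = w**2/2.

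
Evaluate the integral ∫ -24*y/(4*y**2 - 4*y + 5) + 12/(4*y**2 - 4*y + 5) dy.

-3*log(4*y**2 - 4*y + 5) + C

Let u = 4*y**2 - 4*y + 5, so du = (8*y - 4) dy.
Rewriting, the integral becomes -3·∫ 1/u du = -3·log(u).
Substituting back, u = 4*y**2 - 4*y + 5.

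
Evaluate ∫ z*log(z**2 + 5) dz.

z**2*log(z**2 + 5)/2 - z**2/2 + 5*log(z**2 + 5)/2 + C

Let u = z**2 + 5, so du = (2*z) dz.
The integral becomes (1/2)·∫ log(u) du; integrate by parts with u′=log(u), dv′=du.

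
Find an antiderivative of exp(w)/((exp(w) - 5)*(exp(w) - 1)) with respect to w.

log(exp(w) - 5)/4 - log(exp(w) - 1)/4 + C

Let u = e^w, du = e^w dw.
The integral becomes ∫ du/((u-5)(u-1)); decompose into partial fractions.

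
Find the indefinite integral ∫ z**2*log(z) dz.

Use integration by parts with u = log(z), dv = z**2 dz.
Then du = 1/z dz and v = z**3/3.

z**3*log(z)/3 - z**3/9 + C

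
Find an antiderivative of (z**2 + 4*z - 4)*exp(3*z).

Use integration by parts with u = z**2 + 4*z - 4, dv = exp(3*z) dz, so v = exp(3*z)/3.
Apply parts 2 times (tabular method): alternate signs, differentiate u down to 0, integrate dv up.

(9*z**2 + 30*z - 46)*exp(3*z)/27 + C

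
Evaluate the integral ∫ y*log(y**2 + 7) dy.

y**2*log(y**2 + 7)/2 - y**2/2 + 7*log(y**2 + 7)/2 + C

Let u = y**2 + 7, so du = (2*y) dy.
The integral becomes (1/2)·∫ log(u) du; integrate by parts with u′=log(u), dv′=du.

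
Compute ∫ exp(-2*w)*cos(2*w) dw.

exp(-2*w)*sin(2*w)/4 - exp(-2*w)*cos(2*w)/4 + C

Let I denote the integral. Integrate by parts with u = cos(2*w), dv = exp(-2*w) dw, so v = -exp(-2*w)/2: I = -exp(-2*w)*cos(2*w)/2 − ∫ exp(-2*w)*sin(2*w) dw.
Apply parts again with u = sin(2*w), dv = exp(-2*w) dw: ∫ exp(-2*w)*sin(2*w) dw = -exp(-2*w)*sin(2*w)/2 + I. Substituting back brings back I: I = exp(-2*w)*sin(2*w)/2 - exp(-2*w)*cos(2*w)/2 − I.
Solving for I: (1 + 1)·I equals the remaining terms, so I = (1/2)·(exp(-2*w)*sin(2*w)/2 - exp(-2*w)*cos(2*w)/2).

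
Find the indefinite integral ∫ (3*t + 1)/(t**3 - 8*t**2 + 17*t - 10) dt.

4*log(t - 5)/3 - 7*log(t - 2)/3 + log(t - 1) + C

Factor the denominator: (t - 5)*(t - 2)*(t - 1).
Partial-fraction decomposition: 1/(t - 1) - 7/(3*(t - 2)) + 4/(3*(t - 5)).
Integrate each term: A/(t−a) contributes A·log|t−a|.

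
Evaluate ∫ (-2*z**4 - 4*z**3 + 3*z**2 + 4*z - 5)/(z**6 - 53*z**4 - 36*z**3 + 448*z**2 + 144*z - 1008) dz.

-3002*log(z - 7)/14625 + 621*log(z - 2)/6400 + log(z + 2)/576 - 22*log(z + 3)/375 + 1649*log(z + 6)/9984 - 49/(800*z - 1600) + C

Factor the denominator: (z - 7)*(z - 2)**2*(z + 2)*(z + 3)*(z + 6).
Partial-fraction decomposition: 1649/(9984*(z + 6)) - 22/(375*(z + 3)) + 1/(576*(z + 2)) + 621/(6400*(z - 2)) + 49/(800*(z - 2)**2) - 3002/(14625*(z - 7)).
Integrate each term; A/(z−a) gives A·log|z−a|; A/(z−a)² gives −A/(z−a).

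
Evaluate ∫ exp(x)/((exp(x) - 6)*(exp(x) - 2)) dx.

log(exp(x) - 6)/4 - log(exp(x) - 2)/4 + C

Let u = e^x, du = e^x dx.
The integral becomes ∫ du/((u-6)(u-2)); decompose into partial fractions.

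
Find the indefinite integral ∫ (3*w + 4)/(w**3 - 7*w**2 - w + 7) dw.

Factor the denominator: (w - 7)*(w - 1)*(w + 1).
Partial-fraction decomposition: 1/(16*(w + 1)) - 7/(12*(w - 1)) + 25/(48*(w - 7)).
Integrate each term: A/(w−a) contributes A·log|w−a|.

25*log(w - 7)/48 - 7*log(w - 1)/12 + log(w + 1)/16 + C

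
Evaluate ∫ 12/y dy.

Let u = 3*y**3, so du = (9*y**2) dy.
Rewriting, the integral becomes 4·∫ 1/u du = 4·log(u).
Substituting back, u = 3*y**3.

12*log(y) + 4*log(3) + C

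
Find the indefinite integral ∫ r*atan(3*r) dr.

Use integration by parts with u = arctan(3*r), dv = r dr.
Then du = 3/(9*r**2 + 1) dr.

r**2*atan(3*r)/2 - r/6 + atan(3*r)/18 + C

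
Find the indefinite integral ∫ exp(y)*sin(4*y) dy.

Let I denote the integral. Integrate by parts with u = sin(4*y), dv = exp(y) dy, so v = exp(y): I = exp(y)*sin(4*y) − 4·∫ exp(y)*cos(4*y) dy.
Apply parts again with u = cos(4*y), dv = exp(y) dy: ∫ exp(y)*cos(4*y) dy = exp(y)*cos(4*y) + 4·I. Substituting back brings back I: I = exp(y)*sin(4*y) - 4*exp(y)*cos(4*y) − 16·I.
Solving for I: (1 + 16)·I equals the remaining terms, so I = (1/17)·(exp(y)*sin(4*y) - 4*exp(y)*cos(4*y)).

exp(y)*sin(4*y)/17 - 4*exp(y)*cos(4*y)/17 + C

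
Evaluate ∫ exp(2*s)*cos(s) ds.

Let I denote the integral. Integrate by parts with u = cos(s), dv = exp(2*s) ds, so v = exp(2*s)/2: I = exp(2*s)*cos(s)/2 + (1/2)·∫ exp(2*s)*sin(s) ds.
Apply parts again with u = sin(s), dv = exp(2*s) ds: ∫ exp(2*s)*sin(s) ds = exp(2*s)*sin(s)/2 − (1/2)·I. Substituting back brings back I: I = exp(2*s)*sin(s)/4 + exp(2*s)*cos(s)/2 − (1/4)·I.
Solving for I: (1 + 1/4)·I equals the remaining terms, so I = (4/5)·(exp(2*s)*sin(s)/4 + exp(2*s)*cos(s)/2).

exp(2*s)*sin(s)/5 + 2*exp(2*s)*cos(s)/5 + C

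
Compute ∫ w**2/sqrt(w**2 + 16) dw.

w*sqrt(w**2 + 16)/2 - 8*log(w + sqrt(w**2 + 16)) + C

Substitute w = 4·tan(θ), so dw = 4·sec(θ)^2 dθ and the radical becomes sqrt(w**2 + 16) = 4·sec(θ) by the Pythagorean identity.
Integrate the resulting trig expression in θ, then back-substitute tan(θ) = w/4, sec(θ) = sqrt(w**2 + 16)/4 (absorbing any constant into C).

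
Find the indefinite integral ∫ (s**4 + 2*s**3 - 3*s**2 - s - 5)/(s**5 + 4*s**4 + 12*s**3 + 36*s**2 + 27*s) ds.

-5*log(s)/27 + 2*log(s + 1)/5 - log(s + 3)/54 + 217*log(s**2 + 9)/540 - 149*atan(s/3)/270 + C

Factor the denominator: s*(s + 1)*(s + 3)*(s**2 + 9).
Partial-fraction decomposition: (217*s - 447)/(270*(s**2 + 9)) - 1/(54*(s + 3)) + 2/(5*(s + 1)) - 5/(27*s).
Integrate each term; A/(s−a) gives A·log|s−a|; the (Bs+D)/(s²+p²) term gives a log and an atan.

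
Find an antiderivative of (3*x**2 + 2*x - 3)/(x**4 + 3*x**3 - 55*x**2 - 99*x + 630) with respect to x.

Factor the denominator: (x - 6)*(x - 3)*(x + 5)*(x + 7).
Partial-fraction decomposition: -1/(2*(x + 7)) + 31/(88*(x + 5)) - 1/(8*(x - 3)) + 3/(11*(x - 6)).
Integrate each term: A/(x−a) contributes A·log|x−a|.

3*log(x - 6)/11 - log(x - 3)/8 + 31*log(x + 5)/88 - log(x + 7)/2 + C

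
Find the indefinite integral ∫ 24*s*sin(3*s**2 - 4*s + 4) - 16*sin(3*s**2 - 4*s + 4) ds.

-4*cos(3*s**2 - 4*s + 4) + C

Let u = 3*s**2 - 4*s + 4, so du = (6*s - 4) ds.
Rewriting, the integral becomes 4·∫ sin(u) du = 4·-cos(u).
Substituting back, u = 3*s**2 - 4*s + 4.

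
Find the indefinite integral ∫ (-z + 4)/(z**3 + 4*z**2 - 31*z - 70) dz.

-log(z - 5)/84 - 6*log(z + 2)/35 + 11*log(z + 7)/60 + C

Factor the denominator: (z - 5)*(z + 2)*(z + 7).
Partial-fraction decomposition: 11/(60*(z + 7)) - 6/(35*(z + 2)) - 1/(84*(z - 5)).
Integrate each term: A/(z−a) contributes A·log|z−a|.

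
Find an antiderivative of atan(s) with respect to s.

s*atan(s) - log(s**2 + 1)/2 + C

Use integration by parts with u = arctan(s), dv = ds.
Then du = 1/(s**2 + 1) ds.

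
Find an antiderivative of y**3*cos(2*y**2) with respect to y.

Let u = y², du = 2y dy; rewrite as (1/2)∫ u^1·cos(2u) du.
Now integrate by parts 1 time.

y**2*sin(2*y**2)/4 + cos(2*y**2)/8 + C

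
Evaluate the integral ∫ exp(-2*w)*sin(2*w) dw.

-exp(-2*w)*sin(2*w)/4 - exp(-2*w)*cos(2*w)/4 + C

Let I denote the integral. Integrate by parts with u = sin(2*w), dv = exp(-2*w) dw, so v = -exp(-2*w)/2: I = -exp(-2*w)*sin(2*w)/2 + ∫ exp(-2*w)*cos(2*w) dw.
Apply parts again with u = cos(2*w), dv = exp(-2*w) dw: ∫ exp(-2*w)*cos(2*w) dw = -exp(-2*w)*cos(2*w)/2 − I. Substituting back brings back I: I = -exp(-2*w)*sin(2*w)/2 - exp(-2*w)*cos(2*w)/2 − I.
Solving for I: (1 + 1)·I equals the remaining terms, so I = (1/2)·(-exp(-2*w)*sin(2*w)/2 - exp(-2*w)*cos(2*w)/2).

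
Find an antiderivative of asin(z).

Use integration by parts with u = arcsin(z), dv = dz.
Then du = 1/sqrt(-z**2 + 1) dz.

z*asin(z) + sqrt(-z**2 + 1) + C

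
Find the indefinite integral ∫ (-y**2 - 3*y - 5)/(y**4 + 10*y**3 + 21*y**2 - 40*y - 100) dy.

-15*log(y - 2)/196 + log(y + 2)/12 - log(y + 5)/147 + 5/(7*y + 35) + C

Factor the denominator: (y - 2)*(y + 2)*(y + 5)**2.
Partial-fraction decomposition: -1/(147*(y + 5)) - 5/(7*(y + 5)**2) + 1/(12*(y + 2)) - 15/(196*(y - 2)).
Integrate each term; A/(y−a) gives A·log|y−a|; A/(y−a)² gives −A/(y−a).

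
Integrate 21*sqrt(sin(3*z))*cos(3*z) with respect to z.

Let u = sin(3*z), so du = (3*cos(3*z)) dz.
Rewriting, the integral becomes 7·∫ √u du = 7·(2/3)u^(3/2).
Substituting back, u = sin(3*z).

14*sin(3*z)**(3/2)/3 + C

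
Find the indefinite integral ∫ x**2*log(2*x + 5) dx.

x**3*log(2*x + 5)/3 - x**3/9 + 5*x**2/12 - 25*x/12 + 125*log(2*x + 5)/24 + C

Use integration by parts with u = log(2*x + 5), dv = x**2 dx.
Then du = 2/(2*x + 5) dx and v = x**3/3.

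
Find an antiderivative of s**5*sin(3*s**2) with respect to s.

-s**4*cos(3*s**2)/6 + s**2*sin(3*s**2)/9 + cos(3*s**2)/27 + C

Let u = s², du = 2s ds; rewrite as (1/2)∫ u^2·sin(3u) du.
Now integrate by parts 2 times.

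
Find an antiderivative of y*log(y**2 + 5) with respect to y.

Let u = y**2 + 5, so du = (2*y) dy.
The integral becomes (1/2)·∫ log(u) du; integrate by parts with u′=log(u), dv′=du.

y**2*log(y**2 + 5)/2 - y**2/2 + 5*log(y**2 + 5)/2 + C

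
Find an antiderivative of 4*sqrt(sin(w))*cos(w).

8*sin(w)**(3/2)/3 + C

Let u = sin(w), so du = (cos(w)) dw.
Rewriting, the integral becomes 4·∫ √u du = 4·(2/3)u^(3/2).
Substituting back, u = sin(w).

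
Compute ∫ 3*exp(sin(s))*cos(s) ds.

3*exp(sin(s)) + C

Let u = sin(s), so du = (cos(s)) ds.
Rewriting, the integral becomes 3·∫ e^u du = 3·e^u.
Substituting back, u = sin(s).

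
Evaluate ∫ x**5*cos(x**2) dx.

x**4*sin(x**2)/2 + x**2*cos(x**2) - sin(x**2) + C

Let u = x², du = 2x dx; rewrite as (1/2)∫ u^2·cos(1u) du.
Now integrate by parts 2 times.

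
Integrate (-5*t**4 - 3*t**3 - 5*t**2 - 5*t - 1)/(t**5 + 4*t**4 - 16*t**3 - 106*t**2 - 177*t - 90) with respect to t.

Factor the denominator: (t - 5)*(t + 1)*(t + 2)*(t + 3)**2.
Partial-fraction decomposition: 743/(128*(t + 3)) + 355/(16*(t + 3)**2) - 67/(7*(t + 2)) + 1/(8*(t + 1)) - 1217/(896*(t - 5)).
Integrate each term; A/(t−a) gives A·log|t−a|; A/(t−a)² gives −A/(t−a).

-1217*log(t - 5)/896 + log(t + 1)/8 - 67*log(t + 2)/7 + 743*log(t + 3)/128 - 355/(16*t + 48) + C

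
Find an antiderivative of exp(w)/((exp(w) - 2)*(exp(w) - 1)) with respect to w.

log(exp(w) - 2) - log(exp(w) - 1) + C

Let u = e^w, du = e^w dw.
The integral becomes ∫ du/((u-1)(u-2)); decompose into partial fractions.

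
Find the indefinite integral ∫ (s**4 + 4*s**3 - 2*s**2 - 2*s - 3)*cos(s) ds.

Use integration by parts with u = s**4 + 4*s**3 - 2*s**2 - 2*s - 3, dv = cos(s) ds, so v = sin(s).
Apply parts 4 times (tabular method): alternate signs, differentiate u down to 0, integrate dv up.

s**4*sin(s) + 4*s**3*sin(s) + 4*s**3*cos(s) - 14*s**2*sin(s) + 12*s**2*cos(s) - 26*s*sin(s) - 28*s*cos(s) + 25*sin(s) - 26*cos(s) + C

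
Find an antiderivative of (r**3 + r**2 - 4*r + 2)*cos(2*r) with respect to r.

r**3*sin(2*r)/2 + r**2*sin(2*r)/2 + 3*r**2*cos(2*r)/4 - 11*r*sin(2*r)/4 + r*cos(2*r)/2 + 3*sin(2*r)/4 - 11*cos(2*r)/8 + C

Use integration by parts with u = r**3 + r**2 - 4*r + 2, dv = cos(2*r) dr, so v = sin(2*r)/2.
Apply parts 3 times (tabular method): alternate signs, differentiate u down to 0, integrate dv up.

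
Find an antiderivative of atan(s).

Use integration by parts with u = arctan(s), dv = ds.
Then du = 1/(s**2 + 1) ds.

s*atan(s) - log(s**2 + 1)/2 + C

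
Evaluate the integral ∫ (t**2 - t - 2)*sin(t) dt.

-t**2*cos(t) + 2*t*sin(t) + t*cos(t) - sin(t) + 4*cos(t) + C

Use integration by parts with u = t**2 - t - 2, dv = sin(t) dt, so v = -cos(t).
Apply parts 2 times (tabular method): alternate signs, differentiate u down to 0, integrate dv up.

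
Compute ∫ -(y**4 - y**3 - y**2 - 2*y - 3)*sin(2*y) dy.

Use integration by parts with u = y**4 - y**3 - y**2 - 2*y - 3, dv = -sin(2*y) dy, so v = cos(2*y)/2.
Apply parts 4 times (tabular method): alternate signs, differentiate u down to 0, integrate dv up.

y**4*cos(2*y)/2 - y**3*sin(2*y) - y**3*cos(2*y)/2 + 3*y**2*sin(2*y)/4 - 2*y**2*cos(2*y) + 2*y*sin(2*y) - y*cos(2*y)/4 + sin(2*y)/8 - cos(2*y)/2 + C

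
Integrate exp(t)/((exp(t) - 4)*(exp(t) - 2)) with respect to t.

Let u = e^t, du = e^t dt.
The integral becomes ∫ du/((u-2)(u-4)); decompose into partial fractions.

log(exp(t) - 4)/2 - log(exp(t) - 2)/2 + C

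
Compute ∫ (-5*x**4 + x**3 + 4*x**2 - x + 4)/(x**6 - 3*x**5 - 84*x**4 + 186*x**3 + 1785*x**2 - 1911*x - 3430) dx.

-107857*log(x - 7)/627200 - 2*log(x - 2)/175 - log(x + 1)/1536 - 349*log(x + 5)/896 + 1349*log(x + 7)/2352 + 3823/(2240*x - 15680) + C

Factor the denominator: (x - 7)**2*(x - 2)*(x + 1)*(x + 5)*(x + 7).
Partial-fraction decomposition: 1349/(2352*(x + 7)) - 349/(896*(x + 5)) - 1/(1536*(x + 1)) - 2/(175*(x - 2)) - 107857/(627200*(x - 7)) - 3823/(2240*(x - 7)**2).
Integrate each term; A/(x−a) gives A·log|x−a|; A/(x−a)² gives −A/(x−a).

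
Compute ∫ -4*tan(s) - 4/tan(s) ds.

Let u = tan(s), so du = (tan(s)**2 + 1) ds.
Rewriting, the integral becomes -4·∫ 1/u du = -4·log(u).
Substituting back, u = tan(s).

-4*log(tan(s)) + C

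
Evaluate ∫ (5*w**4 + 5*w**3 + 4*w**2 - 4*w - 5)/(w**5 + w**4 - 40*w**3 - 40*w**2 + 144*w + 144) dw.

Factor the denominator: (w - 6)*(w - 2)*(w + 1)*(w + 2)*(w + 6).
Partial-fraction decomposition: 5563/(1920*(w + 6)) - 59/(128*(w + 2)) + 1/(35*(w + 1)) - 41/(128*(w - 2)) + 7675/(2688*(w - 6)).
Integrate each term: A/(w−a) contributes A·log|w−a|.

7675*log(w - 6)/2688 - 41*log(w - 2)/128 + log(w + 1)/35 - 59*log(w + 2)/128 + 5563*log(w + 6)/1920 + C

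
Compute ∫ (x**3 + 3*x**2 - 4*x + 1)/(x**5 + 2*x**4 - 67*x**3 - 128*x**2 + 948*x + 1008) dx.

463*log(x - 7)/4056 - 97*log(x - 4)/1500 + 7*log(x + 1)/1000 - 4773*log(x + 6)/84500 - 83/(650*x + 3900) + C

Factor the denominator: (x - 7)*(x - 4)*(x + 1)*(x + 6)**2.
Partial-fraction decomposition: -4773/(84500*(x + 6)) + 83/(650*(x + 6)**2) + 7/(1000*(x + 1)) - 97/(1500*(x - 4)) + 463/(4056*(x - 7)).
Integrate each term; A/(x−a) gives A·log|x−a|; A/(x−a)² gives −A/(x−a).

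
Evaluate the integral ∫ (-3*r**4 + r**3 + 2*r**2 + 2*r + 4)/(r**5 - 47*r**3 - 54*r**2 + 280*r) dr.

log(r)/70 - 562*log(r - 7)/385 + 2*log(r - 2)/35 + 67*log(r + 4)/22 - 163*log(r + 5)/35 + C

Factor the denominator: r*(r - 7)*(r - 2)*(r + 4)*(r + 5).
Partial-fraction decomposition: -163/(35*(r + 5)) + 67/(22*(r + 4)) + 2/(35*(r - 2)) - 562/(385*(r - 7)) + 1/(70*r).
Integrate each term: A/(r−a) contributes A·log|r−a|.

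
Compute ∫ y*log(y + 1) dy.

Use integration by parts with u = log(y + 1), dv = y dy.
Then du = 1/(y + 1) dy and v = y**2/2.

y**2*log(y + 1)/2 - y**2/4 + y/2 - log(y + 1)/2 + C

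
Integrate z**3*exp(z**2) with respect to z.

Let u = z², du = 2z dz; rewrite as (1/2)∫ u^1·exp(1u) du.
Now integrate by parts 1 time.

(z**2 - 1)*exp(z**2)/2 + C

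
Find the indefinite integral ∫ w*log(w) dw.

w**2*log(w)/2 - w**2/4 + C

Use integration by parts with u = log(w), dv = w dw.
Then du = 1/w dw and v = w**2/2.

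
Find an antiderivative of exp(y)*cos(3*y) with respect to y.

3*exp(y)*sin(3*y)/10 + exp(y)*cos(3*y)/10 + C

Let I denote the integral. Integrate by parts with u = cos(3*y), dv = exp(y) dy, so v = exp(y): I = exp(y)*cos(3*y) + 3·∫ exp(y)*sin(3*y) dy.
Apply parts again with u = sin(3*y), dv = exp(y) dy: ∫ exp(y)*sin(3*y) dy = exp(y)*sin(3*y) − 3·I. Substituting back brings back I: I = 3*exp(y)*sin(3*y) + exp(y)*cos(3*y) − 9·I.
Solving for I: (1 + 9)·I equals the remaining terms, so I = (1/10)·(3*exp(y)*sin(3*y) + exp(y)*cos(3*y)).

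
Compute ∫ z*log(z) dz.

z**2*log(z)/2 - z**2/4 + C

Use integration by parts with u = log(z), dv = z dz.
Then du = 1/z dz and v = z**2/2.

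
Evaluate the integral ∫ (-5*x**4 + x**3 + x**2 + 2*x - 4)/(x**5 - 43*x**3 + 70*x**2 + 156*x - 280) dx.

Factor the denominator: (x - 5)*(x - 2)**2*(x + 2)*(x + 7).
Partial-fraction decomposition: -12317/(4860*(x + 7)) + 23/(140*(x + 2)) + 1261/(972*(x - 2)) + 17/(27*(x - 2)**2) - 2969/(756*(x - 5)).
Integrate each term; A/(x−a) gives A·log|x−a|; A/(x−a)² gives −A/(x−a).

-2969*log(x - 5)/756 + 1261*log(x - 2)/972 + 23*log(x + 2)/140 - 12317*log(x + 7)/4860 - 17/(27*x - 54) + C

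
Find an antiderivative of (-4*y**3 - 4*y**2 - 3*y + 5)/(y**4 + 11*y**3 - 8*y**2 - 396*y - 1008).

Factor the denominator: (y - 6)*(y + 4)*(y + 6)*(y + 7).
Partial-fraction decomposition: -1202/(39*(y + 7)) + 743/(24*(y + 6)) - 209/(60*(y + 4)) - 1021/(1560*(y - 6)).
Integrate each term: A/(y−a) contributes A·log|y−a|.

-1021*log(y - 6)/1560 - 209*log(y + 4)/60 + 743*log(y + 6)/24 - 1202*log(y + 7)/39 + C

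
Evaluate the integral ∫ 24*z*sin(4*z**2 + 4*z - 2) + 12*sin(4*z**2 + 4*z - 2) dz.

Let u = 4*z**2 + 4*z - 2, so du = (8*z + 4) dz.
Rewriting, the integral becomes 3·∫ sin(u) du = 3·-cos(u).
Substituting back, u = 4*z**2 + 4*z - 2.

-3*cos(4*z**2 + 4*z - 2) + C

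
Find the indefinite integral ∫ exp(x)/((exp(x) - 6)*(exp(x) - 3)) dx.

Let u = e^x, du = e^x dx.
The integral becomes ∫ du/((u-3)(u-6)); decompose into partial fractions.

log(exp(x) - 6)/3 - log(exp(x) - 3)/3 + C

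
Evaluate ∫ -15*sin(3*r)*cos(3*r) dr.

Let u = cos(3*r), so du = (-3*sin(3*r)) dr.
Rewriting, the integral becomes 5·∫ u^1 du = 5·u^2/2.
Substituting back, u = cos(3*r).

5*cos(3*r)**2/2 + C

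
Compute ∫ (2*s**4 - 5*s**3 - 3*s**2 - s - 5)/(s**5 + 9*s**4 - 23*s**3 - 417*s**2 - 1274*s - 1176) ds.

244*log(s - 7)/1155 - 19*log(s + 2)/30 + 67*log(s + 3)/10 - 261*log(s + 4)/22 + 531*log(s + 7)/70 + C

Factor the denominator: (s - 7)*(s + 2)*(s + 3)*(s + 4)*(s + 7).
Partial-fraction decomposition: 531/(70*(s + 7)) - 261/(22*(s + 4)) + 67/(10*(s + 3)) - 19/(30*(s + 2)) + 244/(1155*(s - 7)).
Integrate each term: A/(s−a) contributes A·log|s−a|.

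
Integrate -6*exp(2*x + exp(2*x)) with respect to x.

Let u = exp(2*x), so du = (2*exp(2*x)) dx.
Rewriting, the integral becomes -3·∫ e^u du = -3·e^u.
Substituting back, u = exp(2*x).

-3*exp(exp(2*x)) + C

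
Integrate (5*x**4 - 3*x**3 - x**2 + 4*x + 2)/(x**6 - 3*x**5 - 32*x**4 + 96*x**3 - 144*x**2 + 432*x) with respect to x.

log(x)/216 + 2911*log(x - 6)/4320 - 329*log(x - 3)/1053 - 707*log(x + 6)/2592 - 97*log(x**2 + 4)/2080 + 67*atan(x/2)/520 + C

Factor the denominator: x*(x - 6)*(x - 3)*(x + 6)*(x**2 + 4).
Partial-fraction decomposition: -(97*x - 268)/(1040*(x**2 + 4)) - 707/(2592*(x + 6)) - 329/(1053*(x - 3)) + 2911/(4320*(x - 6)) + 1/(216*x).
Integrate each term; A/(x−a) gives A·log|x−a|; the (Bx+D)/(x²+p²) term gives a log and an atan.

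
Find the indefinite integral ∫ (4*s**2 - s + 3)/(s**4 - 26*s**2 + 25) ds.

49*log(s - 5)/120 - log(s - 1)/8 + log(s + 1)/6 - 9*log(s + 5)/20 + C

Factor the denominator: (s - 5)*(s - 1)*(s + 1)*(s + 5).
Partial-fraction decomposition: -9/(20*(s + 5)) + 1/(6*(s + 1)) - 1/(8*(s - 1)) + 49/(120*(s - 5)).
Integrate each term: A/(s−a) contributes A·log|s−a|.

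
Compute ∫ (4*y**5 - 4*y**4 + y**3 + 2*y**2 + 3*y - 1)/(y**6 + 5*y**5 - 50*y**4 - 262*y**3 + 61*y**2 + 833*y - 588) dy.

Factor the denominator: (y - 7)*(y - 1)**2*(y + 3)*(y + 4)*(y + 7).
Partial-fraction decomposition: 77099/(10752*(y + 7)) - 1033/(165*(y + 4)) + 263/(128*(y + 3)) - 287/(23040*(y - 1)) - 1/(192*(y - 1)**2) + 11617/(11088*(y - 7)).
Integrate each term; A/(y−a) gives A·log|y−a|; A/(y−a)² gives −A/(y−a).

11617*log(y - 7)/11088 - 287*log(y - 1)/23040 + 263*log(y + 3)/128 - 1033*log(y + 4)/165 + 77099*log(y + 7)/10752 + 1/(192*y - 192) + C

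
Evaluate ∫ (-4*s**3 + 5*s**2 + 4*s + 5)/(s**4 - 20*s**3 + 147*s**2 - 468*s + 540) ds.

1516*log(s - 6)/9 - 175*log(s - 5) + 23*log(s - 3)/9 + 655/(3*s - 18) + C

Factor the denominator: (s - 6)**2*(s - 5)*(s - 3).
Partial-fraction decomposition: 23/(9*(s - 3)) - 175/(s - 5) + 1516/(9*(s - 6)) - 655/(3*(s - 6)**2).
Integrate each term; A/(s−a) gives A·log|s−a|; A/(s−a)² gives −A/(s−a).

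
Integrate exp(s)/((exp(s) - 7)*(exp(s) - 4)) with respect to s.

Let u = e^s, du = e^s ds.
The integral becomes ∫ du/((u-4)(u-7)); decompose into partial fractions.

log(exp(s) - 7)/3 - log(exp(s) - 4)/3 + C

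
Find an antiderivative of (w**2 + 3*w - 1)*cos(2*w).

Use integration by parts with u = w**2 + 3*w - 1, dv = cos(2*w) dw, so v = sin(2*w)/2.
Apply parts 2 times (tabular method): alternate signs, differentiate u down to 0, integrate dv up.

w**2*sin(2*w)/2 + 3*w*sin(2*w)/2 + w*cos(2*w)/2 - 3*sin(2*w)/4 + 3*cos(2*w)/4 + C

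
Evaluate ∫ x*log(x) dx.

x**2*log(x)/2 - x**2/4 + C

Use integration by parts with u = log(x), dv = x dx.
Then du = 1/x dx and v = x**2/2.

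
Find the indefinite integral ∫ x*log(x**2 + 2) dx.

Let u = x**2 + 2, so du = (2*x) dx.
The integral becomes (1/2)·∫ log(u) du; integrate by parts with u′=log(u), dv′=du.

x**2*log(x**2 + 2)/2 - x**2/2 + log(x**2 + 2) + C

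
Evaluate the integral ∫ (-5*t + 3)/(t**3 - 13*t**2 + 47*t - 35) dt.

-8*log(t - 7)/3 + 11*log(t - 5)/4 - log(t - 1)/12 + C

Factor the denominator: (t - 7)*(t - 5)*(t - 1).
Partial-fraction decomposition: -1/(12*(t - 1)) + 11/(4*(t - 5)) - 8/(3*(t - 7)).
Integrate each term: A/(t−a) contributes A·log|t−a|.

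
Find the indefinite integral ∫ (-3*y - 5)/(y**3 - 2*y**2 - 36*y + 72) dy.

-23*log(y - 6)/48 + 11*log(y - 2)/32 + 13*log(y + 6)/96 + C

Factor the denominator: (y - 6)*(y - 2)*(y + 6).
Partial-fraction decomposition: 13/(96*(y + 6)) + 11/(32*(y - 2)) - 23/(48*(y - 6)).
Integrate each term: A/(y−a) contributes A·log|y−a|.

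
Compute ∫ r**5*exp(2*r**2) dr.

Let u = r², du = 2r dr; rewrite as (1/2)∫ u^2·exp(2u) du.
Now integrate by parts 2 times.

(2*r**4 - 2*r**2 + 1)*exp(2*r**2)/8 + C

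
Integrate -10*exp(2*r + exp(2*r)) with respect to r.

-5*exp(exp(2*r)) + C

Let u = exp(2*r), so du = (2*exp(2*r)) dr.
Rewriting, the integral becomes -5·∫ e^u du = -5·e^u.
Substituting back, u = exp(2*r).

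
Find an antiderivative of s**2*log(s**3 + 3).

s**3*log(s**3 + 3)/3 - s**3/3 + log(s**3 + 3) + C

Let u = s**3 + 3, so du = (3*s**2) ds.
The integral becomes (1/3)·∫ log(u) du; integrate by parts with u′=log(u), dv′=du.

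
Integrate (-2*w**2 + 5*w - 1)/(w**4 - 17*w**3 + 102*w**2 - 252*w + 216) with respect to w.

73*log(w - 6)/144 - 4*log(w - 3)/9 - log(w - 2)/16 + 43/(12*w - 72) + C

Factor the denominator: (w - 6)**2*(w - 3)*(w - 2).
Partial-fraction decomposition: -1/(16*(w - 2)) - 4/(9*(w - 3)) + 73/(144*(w - 6)) - 43/(12*(w - 6)**2).
Integrate each term; A/(w−a) gives A·log|w−a|; A/(w−a)² gives −A/(w−a).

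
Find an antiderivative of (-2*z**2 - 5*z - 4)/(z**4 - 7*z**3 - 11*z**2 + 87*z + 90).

-106*log(z - 6)/63 + 79*log(z - 5)/48 - log(z + 1)/84 + 7*log(z + 3)/144 + C

Factor the denominator: (z - 6)*(z - 5)*(z + 1)*(z + 3).
Partial-fraction decomposition: 7/(144*(z + 3)) - 1/(84*(z + 1)) + 79/(48*(z - 5)) - 106/(63*(z - 6)).
Integrate each term: A/(z−a) contributes A·log|z−a|.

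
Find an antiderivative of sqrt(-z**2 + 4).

z*sqrt(-z**2 + 4)/2 + 2*asin(z/2) + C

Substitute z = 2·sin(θ), so dz = 2·cos(θ) dθ and the radical becomes sqrt(-z**2 + 4) = 2·cos(θ) by the Pythagorean identity.
Integrate the resulting trig expression in θ, then back-substitute θ = asin(z/2), sin(θ) = z/2, cos(θ) = sqrt(-z**2 + 4)/2 (absorbing any constant into C).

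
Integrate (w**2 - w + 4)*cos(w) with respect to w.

Use integration by parts with u = w**2 - w + 4, dv = cos(w) dw, so v = sin(w).
Apply parts 2 times (tabular method): alternate signs, differentiate u down to 0, integrate dv up.

w**2*sin(w) - w*sin(w) + 2*w*cos(w) + 2*sin(w) - cos(w) + C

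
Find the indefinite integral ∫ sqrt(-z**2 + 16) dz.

z*sqrt(-z**2 + 16)/2 + 8*asin(z/4) + C

Substitute z = 4·sin(θ), so dz = 4·cos(θ) dθ and the radical becomes sqrt(-z**2 + 16) = 4·cos(θ) by the Pythagorean identity.
Integrate the resulting trig expression in θ, then back-substitute θ = asin(z/4), sin(θ) = z/4, cos(θ) = sqrt(-z**2 + 16)/4 (absorbing any constant into C).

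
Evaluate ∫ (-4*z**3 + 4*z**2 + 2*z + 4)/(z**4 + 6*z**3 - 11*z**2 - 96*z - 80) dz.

Factor the denominator: (z - 4)*(z + 1)*(z + 4)*(z + 5).
Partial-fraction decomposition: -33/(2*(z + 5)) + 79/(6*(z + 4)) - 1/(6*(z + 1)) - 1/(2*(z - 4)).
Integrate each term: A/(z−a) contributes A·log|z−a|.

-log(z - 4)/2 - log(z + 1)/6 + 79*log(z + 4)/6 - 33*log(z + 5)/2 + C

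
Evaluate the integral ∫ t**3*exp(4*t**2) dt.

Let u = t², du = 2t dt; rewrite as (1/2)∫ u^1·exp(4u) du.
Now integrate by parts 1 time.

(4*t**2 - 1)*exp(4*t**2)/32 + C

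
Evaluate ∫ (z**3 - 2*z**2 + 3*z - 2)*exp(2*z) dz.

Use integration by parts with u = z**3 - 2*z**2 + 3*z - 2, dv = exp(2*z) dz, so v = exp(2*z)/2.
Apply parts 3 times (tabular method): alternate signs, differentiate u down to 0, integrate dv up.

(4*z**3 - 14*z**2 + 26*z - 21)*exp(2*z)/8 + C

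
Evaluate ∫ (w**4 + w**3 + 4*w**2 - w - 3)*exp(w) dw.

Use integration by parts with u = w**4 + w**3 + 4*w**2 - w - 3, dv = exp(w) dw, so v = exp(w).
Apply parts 4 times (tabular method): alternate signs, differentiate u down to 0, integrate dv up.

(w**4 - 3*w**3 + 13*w**2 - 27*w + 24)*exp(w) + C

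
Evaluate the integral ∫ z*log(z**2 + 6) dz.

Let u = z**2 + 6, so du = (2*z) dz.
The integral becomes (1/2)·∫ log(u) du; integrate by parts with u′=log(u), dv′=du.

z**2*log(z**2 + 6)/2 - z**2/2 + 3*log(z**2 + 6) + C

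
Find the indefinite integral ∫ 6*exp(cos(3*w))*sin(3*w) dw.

-2*exp(cos(3*w)) + C

Let u = cos(3*w), so du = (-3*sin(3*w)) dw.
Rewriting, the integral becomes -2·∫ e^u du = -2·e^u.
Substituting back, u = cos(3*w).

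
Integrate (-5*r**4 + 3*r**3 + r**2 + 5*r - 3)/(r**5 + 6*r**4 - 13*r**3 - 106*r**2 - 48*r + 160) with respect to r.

-1055*log(r - 4)/1296 - log(r - 1)/270 - 113*log(r + 2)/108 + 1479*log(r + 4)/80 - 3503*log(r + 5)/162 + C

Factor the denominator: (r - 4)*(r - 1)*(r + 2)*(r + 4)*(r + 5).
Partial-fraction decomposition: -3503/(162*(r + 5)) + 1479/(80*(r + 4)) - 113/(108*(r + 2)) - 1/(270*(r - 1)) - 1055/(1296*(r - 4)).
Integrate each term: A/(r−a) contributes A·log|r−a|.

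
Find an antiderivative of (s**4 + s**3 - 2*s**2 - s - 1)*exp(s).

Use integration by parts with u = s**4 + s**3 - 2*s**2 - s - 1, dv = exp(s) ds, so v = exp(s).
Apply parts 4 times (tabular method): alternate signs, differentiate u down to 0, integrate dv up.

(s**4 - 3*s**3 + 7*s**2 - 15*s + 14)*exp(s) + C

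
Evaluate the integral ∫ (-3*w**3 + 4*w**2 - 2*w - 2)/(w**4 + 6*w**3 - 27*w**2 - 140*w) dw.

log(w)/70 - 287*log(w - 5)/540 + 131*log(w + 4)/54 - 1237*log(w + 7)/252 + C

Factor the denominator: w*(w - 5)*(w + 4)*(w + 7).
Partial-fraction decomposition: -1237/(252*(w + 7)) + 131/(54*(w + 4)) - 287/(540*(w - 5)) + 1/(70*w).
Integrate each term: A/(w−a) contributes A·log|w−a|.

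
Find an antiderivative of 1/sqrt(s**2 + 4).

Substitute s = 2·tan(θ), so ds = 2·sec(θ)^2 dθ and the radical becomes sqrt(s**2 + 4) = 2·sec(θ) by the Pythagorean identity.
Integrate the resulting trig expression in θ, then back-substitute tan(θ) = s/2, sec(θ) = sqrt(s**2 + 4)/2 (absorbing any constant into C).

log(s + sqrt(s**2 + 4)) + C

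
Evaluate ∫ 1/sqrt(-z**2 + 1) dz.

asin(z) + C

Substitute z = sin(θ), so dz = cos(θ) dθ and the radical becomes sqrt(-z**2 + 1) = cos(θ) by the Pythagorean identity.
Integrate the resulting trig expression in θ, then back-substitute θ = asin(z), sin(θ) = z, cos(θ) = sqrt(-z**2 + 1) (absorbing any constant into C).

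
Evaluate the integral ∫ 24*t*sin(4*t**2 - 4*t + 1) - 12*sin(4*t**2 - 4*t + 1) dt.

Let u = 4*t**2 - 4*t + 1, so du = (8*t - 4) dt.
Rewriting, the integral becomes 3·∫ sin(u) du = 3·-cos(u).
Substituting back, u = 4*t**2 - 4*t + 1.

-3*cos(4*t**2 - 4*t + 1) + C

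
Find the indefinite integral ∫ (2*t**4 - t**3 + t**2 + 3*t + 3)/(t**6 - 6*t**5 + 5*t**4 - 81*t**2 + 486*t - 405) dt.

73*log(t - 5)/136 - 13*log(t - 3)/36 + log(t - 1)/40 - log(t + 3)/18 - 37*log(t**2 + 9)/510 + 53*atan(t/3)/765 + C

Factor the denominator: (t - 5)*(t - 3)*(t - 1)*(t + 3)*(t**2 + 9).
Partial-fraction decomposition: -(37*t - 53)/(255*(t**2 + 9)) - 1/(18*(t + 3)) + 1/(40*(t - 1)) - 13/(36*(t - 3)) + 73/(136*(t - 5)).
Integrate each term; A/(t−a) gives A·log|t−a|; the (Bt+D)/(t²+p²) term gives a log and an atan.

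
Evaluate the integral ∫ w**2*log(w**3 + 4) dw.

Let u = w**3 + 4, so du = (3*w**2) dw.
The integral becomes (1/3)·∫ log(u) du; integrate by parts with u′=log(u), dv′=du.

w**3*log(w**3 + 4)/3 - w**3/3 + 4*log(w**3 + 4)/3 + C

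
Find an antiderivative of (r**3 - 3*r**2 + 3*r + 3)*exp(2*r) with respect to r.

Use integration by parts with u = r**3 - 3*r**2 + 3*r + 3, dv = exp(2*r) dr, so v = exp(2*r)/2.
Apply parts 3 times (tabular method): alternate signs, differentiate u down to 0, integrate dv up.

(4*r**3 - 18*r**2 + 30*r - 3)*exp(2*r)/8 + C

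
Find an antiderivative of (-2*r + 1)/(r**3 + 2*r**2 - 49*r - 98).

Factor the denominator: (r - 7)*(r + 2)*(r + 7).
Partial-fraction decomposition: 3/(14*(r + 7)) - 1/(9*(r + 2)) - 13/(126*(r - 7)).
Integrate each term: A/(r−a) contributes A·log|r−a|.

-13*log(r - 7)/126 - log(r + 2)/9 + 3*log(r + 7)/14 + C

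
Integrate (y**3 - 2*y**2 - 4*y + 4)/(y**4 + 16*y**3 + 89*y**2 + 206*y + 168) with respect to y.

-2*log(y + 2)/5 + 29*log(y + 3)/4 - 38*log(y + 4)/3 + 409*log(y + 7)/60 + C

Factor the denominator: (y + 2)*(y + 3)*(y + 4)*(y + 7).
Partial-fraction decomposition: 409/(60*(y + 7)) - 38/(3*(y + 4)) + 29/(4*(y + 3)) - 2/(5*(y + 2)).
Integrate each term: A/(y−a) contributes A·log|y−a|.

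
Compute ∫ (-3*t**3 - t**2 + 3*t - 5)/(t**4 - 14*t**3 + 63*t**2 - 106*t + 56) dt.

-59*log(t - 7)/5 + 67*log(t - 4)/6 - 27*log(t - 2)/10 + log(t - 1)/3 + C

Factor the denominator: (t - 7)*(t - 4)*(t - 2)*(t - 1).
Partial-fraction decomposition: 1/(3*(t - 1)) - 27/(10*(t - 2)) + 67/(6*(t - 4)) - 59/(5*(t - 7)).
Integrate each term: A/(t−a) contributes A·log|t−a|.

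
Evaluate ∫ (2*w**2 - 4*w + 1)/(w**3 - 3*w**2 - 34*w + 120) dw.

31*log(w - 5)/11 - 17*log(w - 4)/10 + 97*log(w + 6)/110 + C

Factor the denominator: (w - 5)*(w - 4)*(w + 6).
Partial-fraction decomposition: 97/(110*(w + 6)) - 17/(10*(w - 4)) + 31/(11*(w - 5)).
Integrate each term: A/(w−a) contributes A·log|w−a|.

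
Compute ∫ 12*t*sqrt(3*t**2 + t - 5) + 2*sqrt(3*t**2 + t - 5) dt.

4*(3*t**2 + t - 5)**(3/2)/3 + C

Let u = 3*t**2 + t - 5, so du = (6*t + 1) dt.
Rewriting, the integral becomes 2·∫ √u du = 2·(2/3)u^(3/2).
Substituting back, u = 3*t**2 + t - 5.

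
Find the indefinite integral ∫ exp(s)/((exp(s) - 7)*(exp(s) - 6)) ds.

log(exp(s) - 7) - log(exp(s) - 6) + C

Let u = e^s, du = e^s ds.
The integral becomes ∫ du/((u-6)(u-7)); decompose into partial fractions.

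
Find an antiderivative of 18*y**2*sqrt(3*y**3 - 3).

4*(3*y**3 - 3)**(3/2)/3 + C

Let u = 3*y**3 - 3, so du = (9*y**2) dy.
Rewriting, the integral becomes 2·∫ √u du = 2·(2/3)u^(3/2).
Substituting back, u = 3*y**3 - 3.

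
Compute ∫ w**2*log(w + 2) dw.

Use integration by parts with u = log(w + 2), dv = w**2 dw.
Then du = 1/(w + 2) dw and v = w**3/3.

w**3*log(w + 2)/3 - w**3/9 + w**2/3 - 4*w/3 + 8*log(w + 2)/3 + C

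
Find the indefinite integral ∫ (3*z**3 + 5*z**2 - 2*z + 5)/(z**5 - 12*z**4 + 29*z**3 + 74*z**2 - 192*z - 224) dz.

1265*log(z - 7)/648 - 5191*log(z - 4)/2700 - 9*log(z + 1)/200 + 5*log(z + 2)/324 + 269/(90*z - 360) + C

Factor the denominator: (z - 7)*(z - 4)**2*(z + 1)*(z + 2).
Partial-fraction decomposition: 5/(324*(z + 2)) - 9/(200*(z + 1)) - 5191/(2700*(z - 4)) - 269/(90*(z - 4)**2) + 1265/(648*(z - 7)).
Integrate each term; A/(z−a) gives A·log|z−a|; A/(z−a)² gives −A/(z−a).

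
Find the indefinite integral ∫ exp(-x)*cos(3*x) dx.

3*exp(-x)*sin(3*x)/10 - exp(-x)*cos(3*x)/10 + C

Let I denote the integral. Integrate by parts with u = cos(3*x), dv = exp(-x) dx, so v = -exp(-x): I = -exp(-x)*cos(3*x) − 3·∫ exp(-x)*sin(3*x) dx.
Apply parts again with u = sin(3*x), dv = exp(-x) dx: ∫ exp(-x)*sin(3*x) dx = -exp(-x)*sin(3*x) + 3·I. Substituting back brings back I: I = 3*exp(-x)*sin(3*x) - exp(-x)*cos(3*x) − 9·I.
Solving for I: (1 + 9)·I equals the remaining terms, so I = (1/10)·(3*exp(-x)*sin(3*x) - exp(-x)*cos(3*x)).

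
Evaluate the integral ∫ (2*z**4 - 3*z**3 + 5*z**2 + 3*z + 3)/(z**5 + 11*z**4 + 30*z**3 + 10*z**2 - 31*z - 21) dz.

Factor the denominator: (z - 1)*(z + 1)**2*(z + 3)*(z + 7).
Partial-fraction decomposition: 3029/(576*(z + 7)) - 141/(32*(z + 3)) + 77/(72*(z + 1)) - 5/(12*(z + 1)**2) + 5/(64*(z - 1)).
Integrate each term; A/(z−a) gives A·log|z−a|; A/(z−a)² gives −A/(z−a).

5*log(z - 1)/64 + 77*log(z + 1)/72 - 141*log(z + 3)/32 + 3029*log(z + 7)/576 + 5/(12*z + 12) + C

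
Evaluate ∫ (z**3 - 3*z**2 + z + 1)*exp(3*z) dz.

Use integration by parts with u = z**3 - 3*z**2 + z + 1, dv = exp(3*z) dz, so v = exp(3*z)/3.
Apply parts 3 times (tabular method): alternate signs, differentiate u down to 0, integrate dv up.

(9*z**3 - 36*z**2 + 33*z - 2)*exp(3*z)/27 + C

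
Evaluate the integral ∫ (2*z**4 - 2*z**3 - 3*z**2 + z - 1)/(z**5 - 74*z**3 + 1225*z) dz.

Factor the denominator: z*(z - 7)*(z - 5)*(z + 5)*(z + 7).
Partial-fraction decomposition: 5333/(2352*(z + 7)) - 473/(400*(z + 5)) - 929/(1200*(z - 5)) + 1325/(784*(z - 7)) - 1/(1225*z).
Integrate each term: A/(z−a) contributes A·log|z−a|.

-log(z)/1225 + 1325*log(z - 7)/784 - 929*log(z - 5)/1200 - 473*log(z + 5)/400 + 5333*log(z + 7)/2352 + C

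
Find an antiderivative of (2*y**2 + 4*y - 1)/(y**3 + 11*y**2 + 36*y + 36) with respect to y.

Factor the denominator: (y + 2)*(y + 3)*(y + 6).
Partial-fraction decomposition: 47/(12*(y + 6)) - 5/(3*(y + 3)) - 1/(4*(y + 2)).
Integrate each term: A/(y−a) contributes A·log|y−a|.

-log(y + 2)/4 - 5*log(y + 3)/3 + 47*log(y + 6)/12 + C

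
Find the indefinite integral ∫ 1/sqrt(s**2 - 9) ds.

Substitute s = 3·sec(θ), so ds = 3·sec(θ)*tan(θ) dθ and the radical becomes sqrt(s**2 - 9) = 3·tan(θ) by the Pythagorean identity.
Integrate the resulting trig expression in θ, then back-substitute sec(θ) = s/3, tan(θ) = sqrt(s**2 - 9)/3 (absorbing any constant into C).

log(s + sqrt(s**2 - 9)) + C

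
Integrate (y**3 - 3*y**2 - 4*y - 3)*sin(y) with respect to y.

Use integration by parts with u = y**3 - 3*y**2 - 4*y - 3, dv = sin(y) dy, so v = -cos(y).
Apply parts 3 times (tabular method): alternate signs, differentiate u down to 0, integrate dv up.

-y**3*cos(y) + 3*y**2*sin(y) + 3*y**2*cos(y) - 6*y*sin(y) + 10*y*cos(y) - 10*sin(y) - 3*cos(y) + C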